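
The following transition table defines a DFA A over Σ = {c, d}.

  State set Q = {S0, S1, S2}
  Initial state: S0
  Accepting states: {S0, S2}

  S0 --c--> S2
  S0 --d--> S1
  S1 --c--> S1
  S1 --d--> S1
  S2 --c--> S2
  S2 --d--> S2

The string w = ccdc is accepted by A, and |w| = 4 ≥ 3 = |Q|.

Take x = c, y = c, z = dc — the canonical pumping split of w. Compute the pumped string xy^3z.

xy^3z = c·c·c·c·dc = ccccdc.
Reading y = c takes A from S2 back to S2, so after x·y·y·y the machine is still in S2, and z then leads to the accepting state S2. Hence ccccdc ∈ L(A).

ccccdc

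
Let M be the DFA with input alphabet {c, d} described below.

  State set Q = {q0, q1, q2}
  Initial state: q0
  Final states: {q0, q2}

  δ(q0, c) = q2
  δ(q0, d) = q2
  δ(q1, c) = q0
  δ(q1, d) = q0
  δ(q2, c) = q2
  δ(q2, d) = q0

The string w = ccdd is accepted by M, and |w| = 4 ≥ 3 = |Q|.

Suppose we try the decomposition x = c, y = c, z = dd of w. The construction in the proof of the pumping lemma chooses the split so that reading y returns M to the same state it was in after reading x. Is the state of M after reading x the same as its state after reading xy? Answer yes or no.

State sequence: q0 -c-> q2 -c-> q2

After x (step 1): q2. After xy (step 2): q2.
They match, so y = c drives M around a cycle from q2 back to itself; pumping y any number of times keeps M in q2 before reading z, and xyⁱz ∈ L(M) for every i ≥ 0.

yes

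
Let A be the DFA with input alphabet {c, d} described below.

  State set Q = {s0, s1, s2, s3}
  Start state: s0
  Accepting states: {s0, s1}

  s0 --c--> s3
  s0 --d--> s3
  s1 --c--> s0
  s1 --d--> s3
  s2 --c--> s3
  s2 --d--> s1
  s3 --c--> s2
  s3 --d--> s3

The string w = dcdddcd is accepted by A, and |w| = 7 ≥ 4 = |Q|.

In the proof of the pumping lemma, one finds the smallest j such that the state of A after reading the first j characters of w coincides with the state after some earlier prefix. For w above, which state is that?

Run of A on w = d c d d d c d:
  step 0: s0  (start)
  step 1: s3  (read d: s0→s3)
  step 2: s2  (read c: s3→s2)
  step 3: s1  (read d: s2→s1)
  step 4: s3  (read d: s1→s3)   ← first repeat (s3 seen earlier)
  step 5: s3  (read d: s3→s3)
  step 6: s2  (read c: s3→s2)
  step 7: s1  (read d: s2→s1)

The earliest repeat is at step j = 4: A is in s3, which it already visited at step i = 1.
Since A has 4 states, any run of length ≥ 4 visits 4+1 states, so by pigeonhole some state repeats within the first 4 steps — that repeat gives the pumpable loop.

s3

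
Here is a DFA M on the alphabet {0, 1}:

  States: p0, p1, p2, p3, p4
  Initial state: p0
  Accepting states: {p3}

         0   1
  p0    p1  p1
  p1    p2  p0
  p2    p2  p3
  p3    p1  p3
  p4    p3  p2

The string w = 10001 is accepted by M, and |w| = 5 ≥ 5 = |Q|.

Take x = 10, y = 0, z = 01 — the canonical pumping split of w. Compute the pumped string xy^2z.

xy^2z = 10·0·0·01 = 100001.
Reading y = 0 takes M from p2 back to p2, so after x·y·y the machine is still in p2, and z then leads to the accepting state p3. Hence 100001 ∈ L(M).

100001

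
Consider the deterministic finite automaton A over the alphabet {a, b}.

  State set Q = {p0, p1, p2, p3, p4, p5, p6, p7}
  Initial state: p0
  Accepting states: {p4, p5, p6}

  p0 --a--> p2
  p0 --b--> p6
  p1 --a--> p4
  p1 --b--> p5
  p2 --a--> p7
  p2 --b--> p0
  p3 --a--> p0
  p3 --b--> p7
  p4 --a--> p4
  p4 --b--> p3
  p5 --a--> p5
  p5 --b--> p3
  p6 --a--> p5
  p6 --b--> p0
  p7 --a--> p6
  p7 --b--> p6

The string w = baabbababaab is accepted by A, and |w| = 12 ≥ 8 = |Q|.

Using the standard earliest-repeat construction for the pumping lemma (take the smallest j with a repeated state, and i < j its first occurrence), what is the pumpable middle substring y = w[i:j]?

a

Run of A on w = b a a b b a b a b a a b:
  step 0: p0  (start)
  step 1: p6  (read b: p0→p6)
  step 2: p5  (read a: p6→p5)
  step 3: p5  (read a: p5→p5)   ← first repeat (p5 seen earlier)
  step 4: p3  (read b: p5→p3)
  step 5: p7  (read b: p3→p7)
  step 6: p6  (read a: p7→p6)
  step 7: p0  (read b: p6→p0)
  step 8: p2  (read a: p0→p2)
  step 9: p0  (read b: p2→p0)
  step 10: p2  (read a: p0→p2)
  step 11: p7  (read a: p2→p7)
  step 12: p6  (read b: p7→p6)

So i = 2, j = 3, giving x = w[0:2] = ba, y = w[2:3] = a, z = w[3:12] = bbababaab.
Check: |xy| = 3 ≤ 8 and |y| = 1 ≥ 1. Reading y takes A from p5 back to p5, so every xyⁱz is accepted.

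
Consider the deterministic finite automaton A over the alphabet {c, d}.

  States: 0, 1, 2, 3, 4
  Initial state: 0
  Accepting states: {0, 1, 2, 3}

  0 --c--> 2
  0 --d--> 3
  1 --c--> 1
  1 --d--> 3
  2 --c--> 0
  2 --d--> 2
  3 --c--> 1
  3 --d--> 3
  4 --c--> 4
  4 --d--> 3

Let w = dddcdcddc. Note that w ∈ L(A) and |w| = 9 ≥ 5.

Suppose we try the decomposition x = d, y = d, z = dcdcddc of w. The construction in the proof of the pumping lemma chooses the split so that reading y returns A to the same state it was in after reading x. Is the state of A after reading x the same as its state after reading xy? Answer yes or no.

State sequence: 0 -d-> 3 -d-> 3

After x (step 1): 3. After xy (step 2): 3.
They match, so y = d drives A around a cycle from 3 back to itself; pumping y any number of times keeps A in 3 before reading z, and xyⁱz ∈ L(A) for every i ≥ 0.

yes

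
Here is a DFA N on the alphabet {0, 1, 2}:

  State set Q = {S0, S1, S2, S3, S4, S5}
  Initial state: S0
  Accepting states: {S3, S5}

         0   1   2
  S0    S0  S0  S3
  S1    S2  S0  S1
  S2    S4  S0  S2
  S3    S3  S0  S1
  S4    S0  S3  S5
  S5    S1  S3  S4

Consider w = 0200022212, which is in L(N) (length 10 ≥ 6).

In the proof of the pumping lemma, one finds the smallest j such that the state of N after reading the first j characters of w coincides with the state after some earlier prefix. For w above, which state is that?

Run of N on w = 0 2 0 0 0 2 2 2 1 2:
  step 0: S0  (start)
  step 1: S0  (read 0: S0→S0)   ← first repeat (S0 seen earlier)
  step 2: S3  (read 2: S0→S3)
  step 3: S3  (read 0: S3→S3)
  step 4: S3  (read 0: S3→S3)
  step 5: S3  (read 0: S3→S3)
  step 6: S1  (read 2: S3→S1)
  step 7: S1  (read 2: S1→S1)
  step 8: S1  (read 2: S1→S1)
  step 9: S0  (read 1: S1→S0)
  step 10: S3  (read 2: S0→S3)

The earliest repeat is at step j = 1: N is in S0, which it already visited at step i = 0.

S0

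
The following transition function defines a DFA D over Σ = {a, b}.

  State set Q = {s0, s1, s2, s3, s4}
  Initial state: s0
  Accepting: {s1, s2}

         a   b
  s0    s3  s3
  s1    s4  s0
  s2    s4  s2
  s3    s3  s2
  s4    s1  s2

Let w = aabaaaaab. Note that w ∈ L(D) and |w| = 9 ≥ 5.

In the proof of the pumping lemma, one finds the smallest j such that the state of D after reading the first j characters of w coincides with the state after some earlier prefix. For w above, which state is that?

s3

Run of D on w = a a b a a a a a b:
  step 0: s0  (start)
  step 1: s3  (read a: s0→s3)
  step 2: s3  (read a: s3→s3)   ← first repeat (s3 seen earlier)
  step 3: s2  (read b: s3→s2)
  step 4: s4  (read a: s2→s4)
  step 5: s1  (read a: s4→s1)
  step 6: s4  (read a: s1→s4)
  step 7: s1  (read a: s4→s1)
  step 8: s4  (read a: s1→s4)
  step 9: s2  (read b: s4→s2)

The earliest repeat is at step j = 2: D is in s3, which it already visited at step i = 1.
Pumping length from the standard proof: p = 5 (the number of states). The repeated state found above gives |xy| = j ≤ 5 and |y| = j − i ≥ 1.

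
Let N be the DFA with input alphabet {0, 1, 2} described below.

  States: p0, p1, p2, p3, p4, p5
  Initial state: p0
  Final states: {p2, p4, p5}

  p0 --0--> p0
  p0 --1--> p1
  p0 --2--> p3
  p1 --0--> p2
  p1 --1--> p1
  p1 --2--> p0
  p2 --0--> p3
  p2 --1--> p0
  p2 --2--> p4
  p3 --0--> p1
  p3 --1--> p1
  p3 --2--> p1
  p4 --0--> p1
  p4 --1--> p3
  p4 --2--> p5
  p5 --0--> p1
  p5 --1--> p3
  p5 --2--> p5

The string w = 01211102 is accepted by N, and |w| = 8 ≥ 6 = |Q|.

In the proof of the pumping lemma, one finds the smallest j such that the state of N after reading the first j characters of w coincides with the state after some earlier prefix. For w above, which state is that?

Run of N on w = 0 1 2 1 1 1 0 2:
  step 0: p0  (start)
  step 1: p0  (read 0: p0→p0)   ← first repeat (p0 seen earlier)
  step 2: p1  (read 1: p0→p1)
  step 3: p0  (read 2: p1→p0)
  step 4: p1  (read 1: p0→p1)
  step 5: p1  (read 1: p1→p1)
  step 6: p1  (read 1: p1→p1)
  step 7: p2  (read 0: p1→p2)
  step 8: p4  (read 2: p2→p4)

The earliest repeat is at step j = 1: N is in p0, which it already visited at step i = 0.
Since N has 6 states, any run of length ≥ 6 visits 6+1 states, so by pigeonhole some state repeats within the first 6 steps — that repeat gives the pumpable loop.

p0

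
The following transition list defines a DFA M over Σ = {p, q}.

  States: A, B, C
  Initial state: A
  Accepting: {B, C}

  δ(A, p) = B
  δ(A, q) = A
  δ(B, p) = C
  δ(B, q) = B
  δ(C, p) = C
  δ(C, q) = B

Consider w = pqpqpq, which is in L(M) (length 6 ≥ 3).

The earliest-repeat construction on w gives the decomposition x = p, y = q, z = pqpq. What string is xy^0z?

xy⁰z = xz = p·pqpq = ppqpq.
Reading y = q takes M from B back to B, so after x the machine is still in B, and z then leads to the accepting state B. Hence ppqpq ∈ L(M).

ppqpq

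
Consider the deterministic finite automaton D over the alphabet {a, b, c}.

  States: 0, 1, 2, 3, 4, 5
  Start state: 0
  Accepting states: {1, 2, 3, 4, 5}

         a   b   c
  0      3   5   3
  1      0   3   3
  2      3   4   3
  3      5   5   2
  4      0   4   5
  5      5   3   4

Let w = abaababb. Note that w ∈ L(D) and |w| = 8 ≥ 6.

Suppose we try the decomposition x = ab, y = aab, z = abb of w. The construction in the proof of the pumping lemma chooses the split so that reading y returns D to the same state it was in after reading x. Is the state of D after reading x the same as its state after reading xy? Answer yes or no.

no

Run of D on the first 5 characters of w = a b a a b:
  step 0: 0  (start)
  step 1: 3  (read a: 0→3)
  step 2: 5  (read b: 3→5)
  step 3: 5  (read a: 5→5)
  step 4: 5  (read a: 5→5)
  step 5: 3  (read b: 5→3)

After x (step 2): 5. After xy (step 5): 3.
They differ (5 ≠ 3), so y is not a cycle from the state after x; this split is not the one the pumping-lemma construction produces, and pumping y need not keep the string in L(D).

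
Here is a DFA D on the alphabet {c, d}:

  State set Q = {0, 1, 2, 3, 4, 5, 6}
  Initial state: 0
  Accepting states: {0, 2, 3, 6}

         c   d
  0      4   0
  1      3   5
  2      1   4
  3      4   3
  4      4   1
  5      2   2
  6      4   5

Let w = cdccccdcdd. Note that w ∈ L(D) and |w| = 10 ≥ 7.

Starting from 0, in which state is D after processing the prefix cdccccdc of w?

State sequence: 0 -c-> 4 -d-> 1 -c-> 3 -c-> 4 -c-> 4 -c-> 4 -d-> 1 -c-> 3

After reading 8 characters, D is in state 3.

3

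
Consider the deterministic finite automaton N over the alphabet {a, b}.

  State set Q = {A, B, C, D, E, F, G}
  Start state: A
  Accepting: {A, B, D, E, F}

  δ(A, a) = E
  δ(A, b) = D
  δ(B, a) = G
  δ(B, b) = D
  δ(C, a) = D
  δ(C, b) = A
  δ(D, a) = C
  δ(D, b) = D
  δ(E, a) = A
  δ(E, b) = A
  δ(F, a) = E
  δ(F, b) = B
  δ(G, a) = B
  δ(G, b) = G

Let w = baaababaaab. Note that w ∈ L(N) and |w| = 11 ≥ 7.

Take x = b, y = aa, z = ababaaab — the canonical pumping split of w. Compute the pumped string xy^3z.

xy^3z = b·aa·aa·aa·ababaaab = baaaaaaababaaab.
Reading y = aa takes N from D back to D, so after x·y·y·y the machine is still in D, and z then leads to the accepting state A. Hence baaaaaaababaaab ∈ L(N).

baaaaaaababaaab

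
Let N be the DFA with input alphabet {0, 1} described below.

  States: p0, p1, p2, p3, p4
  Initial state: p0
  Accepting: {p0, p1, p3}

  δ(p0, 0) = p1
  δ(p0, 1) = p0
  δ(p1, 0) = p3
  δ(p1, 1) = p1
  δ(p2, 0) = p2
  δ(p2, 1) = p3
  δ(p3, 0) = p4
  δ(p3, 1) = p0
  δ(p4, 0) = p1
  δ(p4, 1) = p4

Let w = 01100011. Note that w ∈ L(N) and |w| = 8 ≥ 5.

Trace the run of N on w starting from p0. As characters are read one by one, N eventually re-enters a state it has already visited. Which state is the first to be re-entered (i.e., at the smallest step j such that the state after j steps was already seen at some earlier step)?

Run of N on w = 0 1 1 0 0 0 1 1:
  step 0: p0  (start)
  step 1: p1  (read 0: p0→p1)
  step 2: p1  (read 1: p1→p1)   ← first repeat (p1 seen earlier)
  step 3: p1  (read 1: p1→p1)
  step 4: p3  (read 0: p1→p3)
  step 5: p4  (read 0: p3→p4)
  step 6: p1  (read 0: p4→p1)
  step 7: p1  (read 1: p1→p1)
  step 8: p1  (read 1: p1→p1)

The earliest repeat is at step j = 2: N is in p1, which it already visited at step i = 1.
Pumping length from the standard proof: p = 5 (the number of states). The repeated state found above gives |xy| = j ≤ 5 and |y| = j − i ≥ 1.

p1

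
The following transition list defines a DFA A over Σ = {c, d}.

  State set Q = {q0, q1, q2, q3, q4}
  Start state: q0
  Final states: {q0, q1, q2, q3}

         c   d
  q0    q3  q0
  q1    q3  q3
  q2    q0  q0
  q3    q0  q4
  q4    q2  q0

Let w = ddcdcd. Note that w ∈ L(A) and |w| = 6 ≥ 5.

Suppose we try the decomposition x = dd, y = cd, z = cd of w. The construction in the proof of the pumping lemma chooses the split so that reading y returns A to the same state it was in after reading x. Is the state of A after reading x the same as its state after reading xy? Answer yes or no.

State sequence: q0 -d-> q0 -d-> q0 -c-> q3 -d-> q4

After x (step 2): q0. After xy (step 4): q4.
They differ (q0 ≠ q4), so y is not a cycle from the state after x; this split is not the one the pumping-lemma construction produces, and pumping y need not keep the string in L(A).

no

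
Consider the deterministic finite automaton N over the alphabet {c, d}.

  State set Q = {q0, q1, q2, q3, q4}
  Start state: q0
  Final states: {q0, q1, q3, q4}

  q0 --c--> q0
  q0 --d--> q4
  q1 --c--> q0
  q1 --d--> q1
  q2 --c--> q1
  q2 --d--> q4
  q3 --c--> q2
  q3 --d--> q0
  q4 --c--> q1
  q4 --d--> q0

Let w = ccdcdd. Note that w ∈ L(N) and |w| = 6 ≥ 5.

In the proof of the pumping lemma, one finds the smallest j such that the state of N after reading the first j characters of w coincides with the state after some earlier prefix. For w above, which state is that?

Run of N on w = c c d c d d:
  step 0: q0  (start)
  step 1: q0  (read c: q0→q0)   ← first repeat (q0 seen earlier)
  step 2: q0  (read c: q0→q0)
  step 3: q4  (read d: q0→q4)
  step 4: q1  (read c: q4→q1)
  step 5: q1  (read d: q1→q1)
  step 6: q1  (read d: q1→q1)

The earliest repeat is at step j = 1: N is in q0, which it already visited at step i = 0.

q0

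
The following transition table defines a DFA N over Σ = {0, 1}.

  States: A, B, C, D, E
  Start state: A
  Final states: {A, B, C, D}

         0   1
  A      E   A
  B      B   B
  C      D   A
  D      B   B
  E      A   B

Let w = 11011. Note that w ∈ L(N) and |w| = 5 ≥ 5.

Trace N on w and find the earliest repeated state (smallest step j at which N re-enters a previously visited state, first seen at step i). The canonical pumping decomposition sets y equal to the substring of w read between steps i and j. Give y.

1

State sequence: A -1-> A -1-> A -0-> E -1-> B -1-> B
First repeat at step 1: A was already visited.

So i = 0, j = 1, giving x = w[0:0] = ε, y = w[0:1] = 1, z = w[1:5] = 1011.
Check: |xy| = 1 ≤ 5 and |y| = 1 ≥ 1. Reading y takes N from A back to A, so every xyⁱz is accepted.
Since N has 5 states, any run of length ≥ 5 visits 5+1 states, so by pigeonhole some state repeats within the first 5 steps — that repeat gives the pumpable loop.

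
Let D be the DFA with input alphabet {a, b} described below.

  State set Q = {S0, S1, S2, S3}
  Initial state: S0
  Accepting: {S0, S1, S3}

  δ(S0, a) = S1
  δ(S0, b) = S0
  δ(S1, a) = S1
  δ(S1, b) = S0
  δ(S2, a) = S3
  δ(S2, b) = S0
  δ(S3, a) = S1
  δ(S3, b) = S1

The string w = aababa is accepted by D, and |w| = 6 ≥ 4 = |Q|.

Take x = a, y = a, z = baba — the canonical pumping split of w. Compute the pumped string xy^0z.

xy⁰z = xz = a·baba = ababa.
Reading y = a takes D from S1 back to S1, so after x the machine is still in S1, and z then leads to the accepting state S1. Hence ababa ∈ L(D).

ababa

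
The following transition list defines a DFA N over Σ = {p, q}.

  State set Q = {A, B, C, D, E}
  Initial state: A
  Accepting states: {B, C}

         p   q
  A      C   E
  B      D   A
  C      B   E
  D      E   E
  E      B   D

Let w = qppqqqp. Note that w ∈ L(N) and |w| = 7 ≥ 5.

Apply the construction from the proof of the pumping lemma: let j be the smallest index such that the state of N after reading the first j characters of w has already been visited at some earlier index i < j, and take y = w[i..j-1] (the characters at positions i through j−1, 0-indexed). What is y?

Run of N on w = q p p q q q p:
  step 0: A  (start)
  step 1: E  (read q: A→E)
  step 2: B  (read p: E→B)
  step 3: D  (read p: B→D)
  step 4: E  (read q: D→E)   ← first repeat (E seen earlier)
  step 5: D  (read q: E→D)
  step 6: E  (read q: D→E)
  step 7: B  (read p: E→B)

So i = 1, j = 4, giving x = w[0:1] = q, y = w[1:4] = ppq, z = w[4:7] = qqp.
Check: |xy| = 4 ≤ 5 and |y| = 3 ≥ 1. Reading y takes N from E back to E, so every xyⁱz is accepted.

ppq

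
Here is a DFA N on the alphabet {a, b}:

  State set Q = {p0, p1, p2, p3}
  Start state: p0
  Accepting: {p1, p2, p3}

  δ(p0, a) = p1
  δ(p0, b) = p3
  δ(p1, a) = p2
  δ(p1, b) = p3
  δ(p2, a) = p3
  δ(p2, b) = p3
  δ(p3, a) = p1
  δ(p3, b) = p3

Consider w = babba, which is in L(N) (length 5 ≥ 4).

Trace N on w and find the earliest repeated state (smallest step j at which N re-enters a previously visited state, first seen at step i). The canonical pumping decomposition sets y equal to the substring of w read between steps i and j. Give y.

ab

State sequence: p0 -b-> p3 -a-> p1 -b-> p3 -b-> p3 -a-> p1
First repeat at step 3: p3 was already visited.

So i = 1, j = 3, giving x = w[0:1] = b, y = w[1:3] = ab, z = w[3:5] = ba.
Check: |xy| = 3 ≤ 4 and |y| = 2 ≥ 1. Reading y takes N from p3 back to p3, so every xyⁱz is accepted.
With |Q| = 4, pigeonhole forces a state repeat no later than step 4; the substring read between the first and second visits to that state can be pumped.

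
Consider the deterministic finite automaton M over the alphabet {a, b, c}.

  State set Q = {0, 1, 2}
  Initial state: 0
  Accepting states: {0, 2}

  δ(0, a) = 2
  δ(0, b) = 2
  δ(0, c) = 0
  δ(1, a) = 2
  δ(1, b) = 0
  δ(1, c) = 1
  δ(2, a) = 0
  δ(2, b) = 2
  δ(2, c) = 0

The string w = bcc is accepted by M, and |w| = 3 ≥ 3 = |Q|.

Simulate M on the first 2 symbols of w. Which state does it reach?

0

State sequence: 0 -b-> 2 -c-> 0

After reading 2 characters, M is in state 0.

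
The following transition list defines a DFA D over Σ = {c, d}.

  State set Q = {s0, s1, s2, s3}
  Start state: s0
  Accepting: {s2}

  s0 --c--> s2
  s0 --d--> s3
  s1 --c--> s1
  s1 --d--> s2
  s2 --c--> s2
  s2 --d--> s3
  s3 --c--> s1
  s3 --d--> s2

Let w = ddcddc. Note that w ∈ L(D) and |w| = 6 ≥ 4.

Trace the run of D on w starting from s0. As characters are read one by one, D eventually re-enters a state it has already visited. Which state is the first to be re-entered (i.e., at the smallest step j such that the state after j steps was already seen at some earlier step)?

s2

Run of D on w = d d c d d c:
  step 0: s0  (start)
  step 1: s3  (read d: s0→s3)
  step 2: s2  (read d: s3→s2)
  step 3: s2  (read c: s2→s2)   ← first repeat (s2 seen earlier)
  step 4: s3  (read d: s2→s3)
  step 5: s2  (read d: s3→s2)
  step 6: s2  (read c: s2→s2)

The earliest repeat is at step j = 3: D is in s2, which it already visited at step i = 2.
Since D has 4 states, any run of length ≥ 4 visits 4+1 states, so by pigeonhole some state repeats within the first 4 steps — that repeat gives the pumpable loop.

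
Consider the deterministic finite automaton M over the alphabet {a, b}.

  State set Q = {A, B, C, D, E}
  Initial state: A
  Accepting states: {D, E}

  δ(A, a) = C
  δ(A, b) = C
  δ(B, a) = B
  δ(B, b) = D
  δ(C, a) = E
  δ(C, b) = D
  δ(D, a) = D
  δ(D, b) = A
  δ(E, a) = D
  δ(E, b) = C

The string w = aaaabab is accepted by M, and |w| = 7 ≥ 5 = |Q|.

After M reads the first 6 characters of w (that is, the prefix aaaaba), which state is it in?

Run of M on the first 6 characters of w = a a a a b a:
  step 0: A  (start)
  step 1: C  (read a: A→C)
  step 2: E  (read a: C→E)
  step 3: D  (read a: E→D)
  step 4: D  (read a: D→D)
  step 5: A  (read b: D→A)
  step 6: C  (read a: A→C)

After reading 6 characters, M is in state C.

C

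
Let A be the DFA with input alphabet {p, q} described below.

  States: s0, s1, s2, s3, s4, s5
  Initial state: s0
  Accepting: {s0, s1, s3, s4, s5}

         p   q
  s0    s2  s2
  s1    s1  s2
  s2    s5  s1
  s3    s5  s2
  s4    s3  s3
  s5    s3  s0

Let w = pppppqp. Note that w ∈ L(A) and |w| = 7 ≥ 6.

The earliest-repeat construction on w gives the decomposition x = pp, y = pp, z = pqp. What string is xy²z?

xy^2z = pp·pp·pp·pqp = pppppppqp.
Reading y = pp takes A from s5 back to s5, so after x·y·y the machine is still in s5, and z then leads to the accepting state s5. Hence pppppppqp ∈ L(A).

pppppppqp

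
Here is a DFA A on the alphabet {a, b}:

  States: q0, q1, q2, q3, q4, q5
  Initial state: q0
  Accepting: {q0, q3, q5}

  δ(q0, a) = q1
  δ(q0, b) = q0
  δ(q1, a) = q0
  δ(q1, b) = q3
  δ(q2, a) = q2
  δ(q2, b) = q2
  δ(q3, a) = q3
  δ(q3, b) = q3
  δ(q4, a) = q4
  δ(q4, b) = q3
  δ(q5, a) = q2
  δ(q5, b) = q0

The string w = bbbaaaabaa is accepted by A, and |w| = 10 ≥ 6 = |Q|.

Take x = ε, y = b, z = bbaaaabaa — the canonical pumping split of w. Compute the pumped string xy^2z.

xy^2z = ε·b·b·bbaaaabaa = bbbbaaaabaa.
Reading y = b takes A from q0 back to q0, so after x·y·y the machine is still in q0, and z then leads to the accepting state q0. Hence bbbbaaaabaa ∈ L(A).

bbbbaaaabaa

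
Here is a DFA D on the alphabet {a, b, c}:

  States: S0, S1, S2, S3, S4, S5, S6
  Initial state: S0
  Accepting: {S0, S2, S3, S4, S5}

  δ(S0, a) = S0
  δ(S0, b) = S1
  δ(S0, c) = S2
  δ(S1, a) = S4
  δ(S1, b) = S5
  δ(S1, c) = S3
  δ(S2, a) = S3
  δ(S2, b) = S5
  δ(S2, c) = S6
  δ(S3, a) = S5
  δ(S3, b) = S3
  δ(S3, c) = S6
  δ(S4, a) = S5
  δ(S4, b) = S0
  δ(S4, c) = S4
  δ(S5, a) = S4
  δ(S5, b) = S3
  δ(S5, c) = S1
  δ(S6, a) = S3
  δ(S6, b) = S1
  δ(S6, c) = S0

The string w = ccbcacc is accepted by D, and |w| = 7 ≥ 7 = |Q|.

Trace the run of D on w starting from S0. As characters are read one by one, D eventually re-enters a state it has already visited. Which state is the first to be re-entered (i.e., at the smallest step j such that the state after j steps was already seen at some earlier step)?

S1

Run of D on w = c c b c a c c:
  step 0: S0  (start)
  step 1: S2  (read c: S0→S2)
  step 2: S6  (read c: S2→S6)
  step 3: S1  (read b: S6→S1)
  step 4: S3  (read c: S1→S3)
  step 5: S5  (read a: S3→S5)
  step 6: S1  (read c: S5→S1)   ← first repeat (S1 seen earlier)
  step 7: S3  (read c: S1→S3)

The earliest repeat is at step j = 6: D is in S1, which it already visited at step i = 3.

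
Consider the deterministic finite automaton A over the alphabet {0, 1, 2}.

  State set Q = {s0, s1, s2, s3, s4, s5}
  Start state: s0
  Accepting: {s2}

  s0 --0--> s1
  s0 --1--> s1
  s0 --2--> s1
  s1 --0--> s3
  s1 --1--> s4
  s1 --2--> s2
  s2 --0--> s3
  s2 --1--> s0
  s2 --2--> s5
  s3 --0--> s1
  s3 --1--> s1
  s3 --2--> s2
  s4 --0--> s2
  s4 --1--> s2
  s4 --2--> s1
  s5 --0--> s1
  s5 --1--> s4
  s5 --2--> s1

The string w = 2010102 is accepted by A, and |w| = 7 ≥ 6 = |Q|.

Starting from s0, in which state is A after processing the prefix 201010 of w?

Run of A on the first 6 characters of w = 2 0 1 0 1 0:
  step 0: s0  (start)
  step 1: s1  (read 2: s0→s1)
  step 2: s3  (read 0: s1→s3)
  step 3: s1  (read 1: s3→s1)
  step 4: s3  (read 0: s1→s3)
  step 5: s1  (read 1: s3→s1)
  step 6: s3  (read 0: s1→s3)

After reading 6 characters, A is in state s3.
(This kind of state-tracing is the core of the pumping-lemma construction: with 6 states, pigeonhole forces a repeat within the first 6 steps.)

s3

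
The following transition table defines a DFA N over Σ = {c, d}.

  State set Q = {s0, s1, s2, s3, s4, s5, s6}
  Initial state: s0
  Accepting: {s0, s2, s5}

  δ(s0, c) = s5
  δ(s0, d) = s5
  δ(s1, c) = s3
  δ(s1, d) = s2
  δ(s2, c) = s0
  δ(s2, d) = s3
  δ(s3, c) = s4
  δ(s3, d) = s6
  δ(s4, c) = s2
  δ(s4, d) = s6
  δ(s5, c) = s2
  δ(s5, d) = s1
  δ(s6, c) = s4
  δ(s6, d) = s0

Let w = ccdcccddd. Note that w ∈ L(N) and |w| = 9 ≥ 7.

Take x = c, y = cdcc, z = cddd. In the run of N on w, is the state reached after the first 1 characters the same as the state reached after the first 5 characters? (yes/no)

Run of N on the first 5 characters of w = c c d c c:
  step 0: s0  (start)
  step 1: s5  (read c: s0→s5)
  step 2: s2  (read c: s5→s2)
  step 3: s3  (read d: s2→s3)
  step 4: s4  (read c: s3→s4)
  step 5: s2  (read c: s4→s2)

After x (step 1): s5. After xy (step 5): s2.
They differ (s5 ≠ s2), so y is not a cycle from the state after x; this split is not the one the pumping-lemma construction produces, and pumping y need not keep the string in L(N).

no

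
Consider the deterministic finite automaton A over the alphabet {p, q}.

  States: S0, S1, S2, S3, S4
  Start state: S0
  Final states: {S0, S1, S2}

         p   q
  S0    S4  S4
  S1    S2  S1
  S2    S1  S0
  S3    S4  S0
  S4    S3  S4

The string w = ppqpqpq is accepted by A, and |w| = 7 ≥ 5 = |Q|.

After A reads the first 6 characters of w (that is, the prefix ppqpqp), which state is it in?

S3

Run of A on the first 6 characters of w = p p q p q p:
  step 0: S0  (start)
  step 1: S4  (read p: S0→S4)
  step 2: S3  (read p: S4→S3)
  step 3: S0  (read q: S3→S0)
  step 4: S4  (read p: S0→S4)
  step 5: S4  (read q: S4→S4)
  step 6: S3  (read p: S4→S3)

After reading 6 characters, A is in state S3.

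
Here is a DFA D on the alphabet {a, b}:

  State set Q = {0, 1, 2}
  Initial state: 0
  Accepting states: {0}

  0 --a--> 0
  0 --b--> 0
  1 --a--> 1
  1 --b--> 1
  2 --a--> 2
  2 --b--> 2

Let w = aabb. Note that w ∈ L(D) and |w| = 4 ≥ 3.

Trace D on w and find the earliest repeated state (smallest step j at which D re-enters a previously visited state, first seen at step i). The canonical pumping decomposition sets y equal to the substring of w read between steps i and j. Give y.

Run of D on w = a a b b:
  step 0: 0  (start)
  step 1: 0  (read a: 0→0)   ← first repeat (0 seen earlier)
  step 2: 0  (read a: 0→0)
  step 3: 0  (read b: 0→0)
  step 4: 0  (read b: 0→0)

So i = 0, j = 1, giving x = w[0:0] = ε, y = w[0:1] = a, z = w[1:4] = abb.
Check: |xy| = 1 ≤ 3 and |y| = 1 ≥ 1. Reading y takes D from 0 back to 0, so every xyⁱz is accepted.
With |Q| = 3, pigeonhole forces a state repeat no later than step 3; the substring read between the first and second visits to that state can be pumped.

a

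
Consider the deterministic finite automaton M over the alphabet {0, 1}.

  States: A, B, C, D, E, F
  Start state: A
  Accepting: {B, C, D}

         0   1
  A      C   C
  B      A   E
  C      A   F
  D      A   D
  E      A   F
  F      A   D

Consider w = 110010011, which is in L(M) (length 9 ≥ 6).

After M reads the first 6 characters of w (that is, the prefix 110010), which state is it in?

State sequence: A -1-> C -1-> F -0-> A -0-> C -1-> F -0-> A

After reading 6 characters, M is in state A.
(This kind of state-tracing is the core of the pumping-lemma construction: with 6 states, pigeonhole forces a repeat within the first 6 steps.)

A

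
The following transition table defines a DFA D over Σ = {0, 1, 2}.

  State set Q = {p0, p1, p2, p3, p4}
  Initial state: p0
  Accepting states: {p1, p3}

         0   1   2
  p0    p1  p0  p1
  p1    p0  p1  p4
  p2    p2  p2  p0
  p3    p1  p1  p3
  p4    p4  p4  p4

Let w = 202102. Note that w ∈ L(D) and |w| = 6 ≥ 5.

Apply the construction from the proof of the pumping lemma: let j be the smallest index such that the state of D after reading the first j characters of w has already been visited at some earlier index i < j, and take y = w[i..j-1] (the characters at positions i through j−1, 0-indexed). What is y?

Run of D on w = 2 0 2 1 0 2:
  step 0: p0  (start)
  step 1: p1  (read 2: p0→p1)
  step 2: p0  (read 0: p1→p0)   ← first repeat (p0 seen earlier)
  step 3: p1  (read 2: p0→p1)
  step 4: p1  (read 1: p1→p1)
  step 5: p0  (read 0: p1→p0)
  step 6: p1  (read 2: p0→p1)

So i = 0, j = 2, giving x = w[0:0] = ε, y = w[0:2] = 20, z = w[2:6] = 2102.
Check: |xy| = 2 ≤ 5 and |y| = 2 ≥ 1. Reading y takes D from p0 back to p0, so every xyⁱz is accepted.

20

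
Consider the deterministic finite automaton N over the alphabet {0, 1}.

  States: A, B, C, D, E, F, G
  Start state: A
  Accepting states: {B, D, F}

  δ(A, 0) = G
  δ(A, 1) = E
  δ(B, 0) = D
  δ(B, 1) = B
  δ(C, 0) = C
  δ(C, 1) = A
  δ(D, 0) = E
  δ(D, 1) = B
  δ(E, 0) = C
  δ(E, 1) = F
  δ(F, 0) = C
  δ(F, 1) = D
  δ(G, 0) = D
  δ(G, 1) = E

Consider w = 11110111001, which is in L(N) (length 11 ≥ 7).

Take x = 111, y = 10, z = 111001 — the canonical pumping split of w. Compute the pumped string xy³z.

111101010111001

xy^3z = 111·10·10·10·111001 = 111101010111001.
Reading y = 10 takes N from D back to D, so after x·y·y·y the machine is still in D, and z then leads to the accepting state F. Hence 111101010111001 ∈ L(N).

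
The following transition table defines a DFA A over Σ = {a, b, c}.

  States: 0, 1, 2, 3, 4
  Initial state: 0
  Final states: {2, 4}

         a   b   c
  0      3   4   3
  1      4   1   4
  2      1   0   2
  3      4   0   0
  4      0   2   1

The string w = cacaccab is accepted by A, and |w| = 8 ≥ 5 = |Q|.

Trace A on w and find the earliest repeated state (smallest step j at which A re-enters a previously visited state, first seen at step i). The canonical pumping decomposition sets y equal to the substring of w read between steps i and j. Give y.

ca

State sequence: 0 -c-> 3 -a-> 4 -c-> 1 -a-> 4 -c-> 1 -c-> 4 -a-> 0 -b-> 4
First repeat at step 4: 4 was already visited.

So i = 2, j = 4, giving x = w[0:2] = ca, y = w[2:4] = ca, z = w[4:8] = ccab.
Check: |xy| = 4 ≤ 5 and |y| = 2 ≥ 1. Reading y takes A from 4 back to 4, so every xyⁱz is accepted.
Pumping length from the standard proof: p = 5 (the number of states). The repeated state found above gives |xy| = j ≤ 5 and |y| = j − i ≥ 1.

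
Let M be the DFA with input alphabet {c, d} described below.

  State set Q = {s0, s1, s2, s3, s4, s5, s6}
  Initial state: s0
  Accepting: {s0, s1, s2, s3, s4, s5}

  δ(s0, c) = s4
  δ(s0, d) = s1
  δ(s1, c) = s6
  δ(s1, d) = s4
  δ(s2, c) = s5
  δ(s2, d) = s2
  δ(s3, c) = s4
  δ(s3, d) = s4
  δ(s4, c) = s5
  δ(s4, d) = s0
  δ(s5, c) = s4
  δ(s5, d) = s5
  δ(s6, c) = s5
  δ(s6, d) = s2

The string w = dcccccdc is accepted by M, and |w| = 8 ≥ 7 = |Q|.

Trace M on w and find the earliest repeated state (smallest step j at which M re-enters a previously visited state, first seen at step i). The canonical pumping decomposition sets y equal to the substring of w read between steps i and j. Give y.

cc

Run of M on w = d c c c c c d c:
  step 0: s0  (start)
  step 1: s1  (read d: s0→s1)
  step 2: s6  (read c: s1→s6)
  step 3: s5  (read c: s6→s5)
  step 4: s4  (read c: s5→s4)
  step 5: s5  (read c: s4→s5)   ← first repeat (s5 seen earlier)
  step 6: s4  (read c: s5→s4)
  step 7: s0  (read d: s4→s0)
  step 8: s4  (read c: s0→s4)

So i = 3, j = 5, giving x = w[0:3] = dcc, y = w[3:5] = cc, z = w[5:8] = cdc.
Check: |xy| = 5 ≤ 7 and |y| = 2 ≥ 1. Reading y takes M from s5 back to s5, so every xyⁱz is accepted.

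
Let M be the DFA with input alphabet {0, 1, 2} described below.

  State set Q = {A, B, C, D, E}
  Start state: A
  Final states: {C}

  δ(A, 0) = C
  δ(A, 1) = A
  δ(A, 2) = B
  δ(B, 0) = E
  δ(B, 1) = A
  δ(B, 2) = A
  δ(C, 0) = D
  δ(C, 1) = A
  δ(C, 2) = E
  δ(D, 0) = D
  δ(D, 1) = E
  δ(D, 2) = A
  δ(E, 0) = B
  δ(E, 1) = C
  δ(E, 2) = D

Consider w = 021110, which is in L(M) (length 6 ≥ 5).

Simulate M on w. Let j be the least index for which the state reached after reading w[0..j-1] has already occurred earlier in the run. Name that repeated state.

C

State sequence: A -0-> C -2-> E -1-> C -1-> A -1-> A -0-> C
First repeat at step 3: C was already visited.

The earliest repeat is at step j = 3: M is in C, which it already visited at step i = 1.
Since M has 5 states, any run of length ≥ 5 visits 5+1 states, so by pigeonhole some state repeats within the first 5 steps — that repeat gives the pumpable loop.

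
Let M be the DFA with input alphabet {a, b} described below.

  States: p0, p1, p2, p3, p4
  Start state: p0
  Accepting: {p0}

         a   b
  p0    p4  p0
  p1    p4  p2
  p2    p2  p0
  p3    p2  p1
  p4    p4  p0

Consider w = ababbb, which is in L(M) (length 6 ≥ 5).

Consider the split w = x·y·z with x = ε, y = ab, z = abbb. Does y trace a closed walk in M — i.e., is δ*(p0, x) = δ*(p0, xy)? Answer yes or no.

State sequence: p0 -a-> p4 -b-> p0

After x (step 0): p0. After xy (step 2): p0.
They match, so y = ab drives M around a cycle from p0 back to itself; pumping y any number of times keeps M in p0 before reading z, and xyⁱz ∈ L(M) for every i ≥ 0.

yes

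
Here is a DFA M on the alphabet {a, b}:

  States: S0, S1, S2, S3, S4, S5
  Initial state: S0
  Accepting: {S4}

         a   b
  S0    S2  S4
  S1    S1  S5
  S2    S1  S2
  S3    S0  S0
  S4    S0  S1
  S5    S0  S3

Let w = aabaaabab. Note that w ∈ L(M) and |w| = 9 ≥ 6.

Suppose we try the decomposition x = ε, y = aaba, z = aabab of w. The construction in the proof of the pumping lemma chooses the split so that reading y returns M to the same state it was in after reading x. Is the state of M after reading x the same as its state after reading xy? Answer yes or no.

State sequence: S0 -a-> S2 -a-> S1 -b-> S5 -a-> S0

After x (step 0): S0. After xy (step 4): S0.
They match, so y = aaba drives M around a cycle from S0 back to itself; pumping y any number of times keeps M in S0 before reading z, and xyⁱz ∈ L(M) for every i ≥ 0.

yes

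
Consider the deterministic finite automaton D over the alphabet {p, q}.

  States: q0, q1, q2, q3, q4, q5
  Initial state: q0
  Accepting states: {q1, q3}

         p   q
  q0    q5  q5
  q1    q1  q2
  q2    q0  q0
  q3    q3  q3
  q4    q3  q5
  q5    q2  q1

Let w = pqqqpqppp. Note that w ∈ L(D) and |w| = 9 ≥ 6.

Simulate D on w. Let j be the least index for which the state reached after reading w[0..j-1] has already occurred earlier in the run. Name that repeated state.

Run of D on w = p q q q p q p p p:
  step 0: q0  (start)
  step 1: q5  (read p: q0→q5)
  step 2: q1  (read q: q5→q1)
  step 3: q2  (read q: q1→q2)
  step 4: q0  (read q: q2→q0)   ← first repeat (q0 seen earlier)
  step 5: q5  (read p: q0→q5)
  step 6: q1  (read q: q5→q1)
  step 7: q1  (read p: q1→q1)
  step 8: q1  (read p: q1→q1)
  step 9: q1  (read p: q1→q1)

The earliest repeat is at step j = 4: D is in q0, which it already visited at step i = 0.

q0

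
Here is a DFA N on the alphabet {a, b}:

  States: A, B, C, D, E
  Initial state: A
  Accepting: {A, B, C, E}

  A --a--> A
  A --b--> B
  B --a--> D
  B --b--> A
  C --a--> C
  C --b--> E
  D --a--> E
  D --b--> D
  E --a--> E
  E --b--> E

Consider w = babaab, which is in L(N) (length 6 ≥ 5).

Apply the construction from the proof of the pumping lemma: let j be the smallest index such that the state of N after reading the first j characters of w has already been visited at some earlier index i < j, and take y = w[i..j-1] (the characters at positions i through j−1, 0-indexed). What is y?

Run of N on w = b a b a a b:
  step 0: A  (start)
  step 1: B  (read b: A→B)
  step 2: D  (read a: B→D)
  step 3: D  (read b: D→D)   ← first repeat (D seen earlier)
  step 4: E  (read a: D→E)
  step 5: E  (read a: E→E)
  step 6: E  (read b: E→E)

So i = 2, j = 3, giving x = w[0:2] = ba, y = w[2:3] = b, z = w[3:6] = aab.
Check: |xy| = 3 ≤ 5 and |y| = 1 ≥ 1. Reading y takes N from D back to D, so every xyⁱz is accepted.
Pumping length from the standard proof: p = 5 (the number of states). The repeated state found above gives |xy| = j ≤ 5 and |y| = j − i ≥ 1.

b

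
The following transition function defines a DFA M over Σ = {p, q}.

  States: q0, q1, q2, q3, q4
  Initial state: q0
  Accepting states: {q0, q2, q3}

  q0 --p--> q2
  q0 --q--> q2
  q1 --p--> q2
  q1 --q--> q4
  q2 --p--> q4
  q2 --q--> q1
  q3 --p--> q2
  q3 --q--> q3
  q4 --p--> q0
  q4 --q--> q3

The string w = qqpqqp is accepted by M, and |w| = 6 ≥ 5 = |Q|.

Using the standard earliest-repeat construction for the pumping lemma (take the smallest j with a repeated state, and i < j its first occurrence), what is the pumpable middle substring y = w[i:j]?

Run of M on w = q q p q q p:
  step 0: q0  (start)
  step 1: q2  (read q: q0→q2)
  step 2: q1  (read q: q2→q1)
  step 3: q2  (read p: q1→q2)   ← first repeat (q2 seen earlier)
  step 4: q1  (read q: q2→q1)
  step 5: q4  (read q: q1→q4)
  step 6: q0  (read p: q4→q0)

So i = 1, j = 3, giving x = w[0:1] = q, y = w[1:3] = qp, z = w[3:6] = qqp.
Check: |xy| = 3 ≤ 5 and |y| = 2 ≥ 1. Reading y takes M from q2 back to q2, so every xyⁱz is accepted.

qp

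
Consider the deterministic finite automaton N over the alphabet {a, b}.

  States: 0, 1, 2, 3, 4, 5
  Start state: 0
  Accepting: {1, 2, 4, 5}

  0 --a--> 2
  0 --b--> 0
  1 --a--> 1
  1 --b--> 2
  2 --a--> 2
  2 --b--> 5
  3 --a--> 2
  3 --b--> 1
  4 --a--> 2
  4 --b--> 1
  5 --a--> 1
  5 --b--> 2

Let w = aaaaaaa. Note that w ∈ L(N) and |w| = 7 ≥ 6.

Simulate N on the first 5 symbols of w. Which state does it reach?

2

Run of N on the first 5 characters of w = a a a a a:
  step 0: 0  (start)
  step 1: 2  (read a: 0→2)
  step 2: 2  (read a: 2→2)
  step 3: 2  (read a: 2→2)
  step 4: 2  (read a: 2→2)
  step 5: 2  (read a: 2→2)

After reading 5 characters, N is in state 2.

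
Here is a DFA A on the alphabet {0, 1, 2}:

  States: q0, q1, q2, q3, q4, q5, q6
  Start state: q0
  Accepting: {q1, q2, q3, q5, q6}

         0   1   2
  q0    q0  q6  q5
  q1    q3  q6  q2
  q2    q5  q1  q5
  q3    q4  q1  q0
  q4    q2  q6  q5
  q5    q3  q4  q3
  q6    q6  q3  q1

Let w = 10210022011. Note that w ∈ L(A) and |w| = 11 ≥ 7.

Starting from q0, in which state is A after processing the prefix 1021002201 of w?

Run of A on the first 10 characters of w = 1 0 2 1 0 0 2 2 0 1:
  step 0: q0  (start)
  step 1: q6  (read 1: q0→q6)
  step 2: q6  (read 0: q6→q6)
  step 3: q1  (read 2: q6→q1)
  step 4: q6  (read 1: q1→q6)
  step 5: q6  (read 0: q6→q6)
  step 6: q6  (read 0: q6→q6)
  step 7: q1  (read 2: q6→q1)
  step 8: q2  (read 2: q1→q2)
  step 9: q5  (read 0: q2→q5)
  step 10: q4  (read 1: q5→q4)

After reading 10 characters, A is in state q4.
(This kind of state-tracing is the core of the pumping-lemma construction: with 7 states, pigeonhole forces a repeat within the first 7 steps.)

q4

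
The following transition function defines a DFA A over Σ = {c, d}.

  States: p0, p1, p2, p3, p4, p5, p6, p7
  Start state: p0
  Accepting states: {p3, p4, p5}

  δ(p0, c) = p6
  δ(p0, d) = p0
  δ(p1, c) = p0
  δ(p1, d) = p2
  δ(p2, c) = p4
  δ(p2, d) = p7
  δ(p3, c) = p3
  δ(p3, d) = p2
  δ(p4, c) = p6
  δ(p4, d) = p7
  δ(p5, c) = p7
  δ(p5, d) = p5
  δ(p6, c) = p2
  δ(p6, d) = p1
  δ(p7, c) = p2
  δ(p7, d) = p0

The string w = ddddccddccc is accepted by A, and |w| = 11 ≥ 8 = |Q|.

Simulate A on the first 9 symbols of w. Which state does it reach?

Run of A on the first 9 characters of w = d d d d c c d d c:
  step 0: p0  (start)
  step 1: p0  (read d: p0→p0)
  step 2: p0  (read d: p0→p0)
  step 3: p0  (read d: p0→p0)
  step 4: p0  (read d: p0→p0)
  step 5: p6  (read c: p0→p6)
  step 6: p2  (read c: p6→p2)
  step 7: p7  (read d: p2→p7)
  step 8: p0  (read d: p7→p0)
  step 9: p6  (read c: p0→p6)

After reading 9 characters, A is in state p6.
(This kind of state-tracing is the core of the pumping-lemma construction: with 8 states, pigeonhole forces a repeat within the first 8 steps.)

p6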